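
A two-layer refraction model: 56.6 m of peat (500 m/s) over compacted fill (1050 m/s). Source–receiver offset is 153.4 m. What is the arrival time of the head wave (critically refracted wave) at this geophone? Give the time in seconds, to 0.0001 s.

0.3452 s

θ_c = arcsin(V₁/V₂) = arcsin(500/1050) = 28.44°, cos θ_c = 0.8793.
Intercept time tᵢ = 2h cos θ_c / V₁ = 2·56.6·0.8793/500 = 0.19908 s.
t = x/V₂ + tᵢ = 153.4/1050 + 0.19908 = 0.34518 s.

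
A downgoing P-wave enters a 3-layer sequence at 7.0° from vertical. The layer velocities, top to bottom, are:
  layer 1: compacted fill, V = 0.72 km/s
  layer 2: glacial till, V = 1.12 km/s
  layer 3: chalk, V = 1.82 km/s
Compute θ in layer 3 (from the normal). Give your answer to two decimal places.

17.94°

Ray parameter p = sin 7.0° / 0.72 = 1.6926e-01 s/km.
sin θ_3 = p·V_3 = 1.6926e-01 × 1.82 = 0.3081.
θ_3 = 17.94° from the vertical.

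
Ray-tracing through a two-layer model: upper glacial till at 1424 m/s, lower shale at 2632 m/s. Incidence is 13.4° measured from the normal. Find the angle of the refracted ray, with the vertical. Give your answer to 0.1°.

25.4°

Snell's law: sin θ₂ = (V₂/V₁)·sin θ₁ = (2632/1424)·sin 13.4° = 0.4283.
θ₂ = arcsin 0.4283 = 25.36° from the normal.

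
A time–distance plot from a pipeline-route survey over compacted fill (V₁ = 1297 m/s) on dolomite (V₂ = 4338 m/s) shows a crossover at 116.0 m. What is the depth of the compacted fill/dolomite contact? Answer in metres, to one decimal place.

h = (x_cross/2)·√((V₂−V₁)/(V₂+V₁)).
(V₂−V₁)/(V₂+V₁) = (4338−1297)/(4338+1297) = 0.5397; √ = 0.7346.
h = (116.0/2)·0.7346 = 42.61 m.

42.6 m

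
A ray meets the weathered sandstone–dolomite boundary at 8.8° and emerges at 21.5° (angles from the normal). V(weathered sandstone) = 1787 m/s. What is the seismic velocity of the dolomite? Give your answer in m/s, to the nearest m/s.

4281 m/s

sin 8.8° = 0.1530; sin 21.5° = 0.3665.
V₂ = V₁·(sin θ₂/sin θ₁) = 1787·(0.3665/0.1530) = 4281.03 m/s.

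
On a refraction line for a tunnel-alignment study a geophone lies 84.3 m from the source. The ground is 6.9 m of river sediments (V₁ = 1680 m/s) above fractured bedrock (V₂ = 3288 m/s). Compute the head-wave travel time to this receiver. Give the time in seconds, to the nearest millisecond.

θ_c = arcsin(V₁/V₂) = arcsin(1680/3288) = 30.73°, cos θ_c = 0.8596.
Intercept time tᵢ = 2h cos θ_c / V₁ = 2·6.9·0.8596/1680 = 0.00706 s.
t = x/V₂ + tᵢ = 84.3/3288 + 0.00706 = 0.03270 s.

0.033 s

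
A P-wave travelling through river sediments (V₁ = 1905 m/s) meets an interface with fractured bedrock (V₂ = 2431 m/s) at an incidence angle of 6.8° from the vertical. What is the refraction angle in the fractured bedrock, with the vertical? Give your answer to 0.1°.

Snell's law: sin θ₂ = (V₂/V₁)·sin θ₁ = (2431/1905)·sin 6.8° = 0.1511.
θ₂ = sin⁻¹(0.1511) = 8.69° (from vertical).

8.7°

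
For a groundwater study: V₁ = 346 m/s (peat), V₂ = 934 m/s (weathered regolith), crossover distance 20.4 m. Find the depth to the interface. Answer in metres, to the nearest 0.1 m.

h = (x_cross/2)·√((V₂−V₁)/(V₂+V₁)).
(V₂−V₁)/(V₂+V₁) = (934−346)/(934+346) = 0.4594; √ = 0.6778.
h = (20.4/2)·0.6778 = 6.91 m.

6.9 m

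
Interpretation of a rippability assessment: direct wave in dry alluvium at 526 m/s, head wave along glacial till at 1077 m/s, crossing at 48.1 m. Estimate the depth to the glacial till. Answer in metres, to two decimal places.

h = (x_cross/2)·√((V₂−V₁)/(V₂+V₁)).
(V₂−V₁)/(V₂+V₁) = (1077−526)/(1077+526) = 0.3437; √ = 0.5863.
h = (48.1/2)·0.5863 = 14.10 m.

14.10 m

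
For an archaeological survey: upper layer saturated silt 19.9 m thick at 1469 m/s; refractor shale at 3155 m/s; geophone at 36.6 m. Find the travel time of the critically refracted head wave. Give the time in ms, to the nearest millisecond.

θ_c = arcsin(V₁/V₂) = arcsin(1469/3155) = 27.75°, cos θ_c = 0.8850.
Intercept time tᵢ = 2h cos θ_c / V₁ = 2·19.9·0.8850/1469 = 0.02398 s.
t = x/V₂ + tᵢ = 36.6/3155 + 0.02398 = 0.03558 s.

36 ms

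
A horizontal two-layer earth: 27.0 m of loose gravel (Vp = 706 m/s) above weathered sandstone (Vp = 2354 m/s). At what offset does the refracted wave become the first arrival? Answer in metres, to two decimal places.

73.58 m

x_cross = 2h·√((V₂+V₁)/(V₂−V₁)).
(V₂+V₁)/(V₂−V₁) = (2354+706)/(2354−706) = 1.8568; √ = 1.3626.
x_cross = 2·27.0·1.3626 = 73.58 m.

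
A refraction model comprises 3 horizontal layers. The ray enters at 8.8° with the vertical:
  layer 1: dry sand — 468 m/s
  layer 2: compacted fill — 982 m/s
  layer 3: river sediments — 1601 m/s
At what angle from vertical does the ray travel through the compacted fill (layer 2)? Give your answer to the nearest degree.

19°

Ray parameter p = sin 8.8° / 468 = 3.2689e-04 s/m.
sin θ_2 = p·V_2 = 3.2689e-04 × 982 = 0.3210.
θ_2 = 18.72° from the vertical.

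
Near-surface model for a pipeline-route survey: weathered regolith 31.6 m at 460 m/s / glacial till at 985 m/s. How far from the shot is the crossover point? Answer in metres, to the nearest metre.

105 m

x_cross = 2h·√((V₂+V₁)/(V₂−V₁)).
(V₂+V₁)/(V₂−V₁) = (985+460)/(985−460) = 2.7524; √ = 1.6590.
x_cross = 2·31.6·1.6590 = 104.85 m.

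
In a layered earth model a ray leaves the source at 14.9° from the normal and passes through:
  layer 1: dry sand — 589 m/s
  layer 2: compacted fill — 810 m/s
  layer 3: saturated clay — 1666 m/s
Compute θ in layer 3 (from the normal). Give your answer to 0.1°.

Ray parameter p = sin 14.9° / 589 = 4.3656e-04 s/m.
sin θ_3 = p·V_3 = 4.3656e-04 × 1666 = 0.7273.
θ_3 = arcsin 0.7273 = 46.66°.

46.7°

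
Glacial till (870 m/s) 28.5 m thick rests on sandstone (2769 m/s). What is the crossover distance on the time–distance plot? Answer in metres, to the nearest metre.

x_cross = 2h·√((V₂+V₁)/(V₂−V₁)).
(V₂+V₁)/(V₂−V₁) = (2769+870)/(2769−870) = 1.9163; √ = 1.3843.
x_cross = 2·28.5·1.3843 = 78.90 m.

79 m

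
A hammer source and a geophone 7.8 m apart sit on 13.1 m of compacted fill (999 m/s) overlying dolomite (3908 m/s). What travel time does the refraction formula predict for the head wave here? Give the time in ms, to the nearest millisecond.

t = x/V₂ + 2h·√(V₂²−V₁²)/(V₁V₂).
√(V₂²−V₁²) = √(3908²−999²) = 3778.2 m/s; delay term = 2·13.1·3778.2/(999·3908) = 0.02535 s.
t = 7.8/3908 + 0.02535 = 0.02735 s.

27 ms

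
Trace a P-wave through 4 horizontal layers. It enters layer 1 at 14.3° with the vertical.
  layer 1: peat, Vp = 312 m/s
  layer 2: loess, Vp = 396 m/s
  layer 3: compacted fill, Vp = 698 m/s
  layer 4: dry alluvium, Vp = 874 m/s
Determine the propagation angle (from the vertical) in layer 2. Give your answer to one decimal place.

Snell's law across each interface conserves sin θ / V, so sin θ_2 = V_2·sin θ₁/V₁.
sin θ_2 = 396 × sin 14.3° / 312 = 0.3135.
θ_2 = arcsin 0.3135 = 18.27°.

18.3°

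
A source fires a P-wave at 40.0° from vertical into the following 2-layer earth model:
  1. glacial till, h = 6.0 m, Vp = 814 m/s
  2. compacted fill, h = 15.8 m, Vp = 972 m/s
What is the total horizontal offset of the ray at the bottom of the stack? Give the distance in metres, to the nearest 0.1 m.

Apply Snell's law at each interface; in layer i the horizontal offset is hᵢ·tan θᵢ.
Layer 1: θ = 40.00°; offset = 6.0·tan 40.00° = 5.035 m.
Layer 2: sin θ = 972·sin 40.0°/814 = 0.7676, θ = 50.13°; offset = 15.8·tan 50.13° = 18.920 m.
Total horizontal offset = 23.955 m.

24.0 m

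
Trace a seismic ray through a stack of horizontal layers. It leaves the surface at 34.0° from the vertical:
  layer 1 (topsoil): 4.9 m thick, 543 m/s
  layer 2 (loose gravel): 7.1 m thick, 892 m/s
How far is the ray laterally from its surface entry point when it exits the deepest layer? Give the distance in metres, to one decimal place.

19.8 m

Apply Snell's law at each interface; in layer i the horizontal offset is hᵢ·tan θᵢ.
Layer 1: θ = 34.00°; offset = 4.9·tan 34.00° = 3.305 m.
Layer 2: sin θ = 892·sin 34.0°/543 = 0.9186, θ = 66.72°; offset = 7.1·tan 66.72° = 16.504 m.
Summing the layer offsets gives 19.809 m.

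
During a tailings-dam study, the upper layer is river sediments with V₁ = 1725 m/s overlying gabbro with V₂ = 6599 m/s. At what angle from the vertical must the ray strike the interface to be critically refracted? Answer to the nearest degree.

15°

Critical incidence: sin θ_c = V₁/V₂ = 1725/6599 = 0.2614.
θ_c = arcsin 0.2614 = 15.15°.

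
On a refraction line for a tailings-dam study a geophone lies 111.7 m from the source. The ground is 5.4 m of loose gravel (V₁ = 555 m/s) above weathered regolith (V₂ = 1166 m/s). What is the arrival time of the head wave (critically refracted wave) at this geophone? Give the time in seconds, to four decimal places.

θ_c = arcsin(V₁/V₂) = arcsin(555/1166) = 28.42°, cos θ_c = 0.8795.
Intercept time tᵢ = 2h cos θ_c / V₁ = 2·5.4·0.8795/555 = 0.01711 s.
t = x/V₂ + tᵢ = 111.7/1166 + 0.01711 = 0.11291 s.

0.1129 s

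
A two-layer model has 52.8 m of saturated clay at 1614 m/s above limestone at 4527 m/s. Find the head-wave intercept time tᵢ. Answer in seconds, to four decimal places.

0.0611 s

tᵢ = 2h·√(V₂²−V₁²)/(V₁V₂).
√(V₂²−V₁²) = √(4527²−1614²) = 4229.5 m/s.
tᵢ = 2·52.8·4229.5/(1614·4527) = 0.06113 s.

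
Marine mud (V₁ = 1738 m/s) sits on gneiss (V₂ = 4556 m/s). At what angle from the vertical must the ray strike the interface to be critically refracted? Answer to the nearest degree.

22°

Critical incidence: sin θ_c = V₁/V₂ = 1738/4556 = 0.3815.
θ_c = arcsin 0.3815 = 22.43°.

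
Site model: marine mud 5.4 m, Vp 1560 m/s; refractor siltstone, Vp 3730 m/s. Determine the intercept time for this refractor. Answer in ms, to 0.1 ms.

6.3 ms

tᵢ = 2h·√(V₂²−V₁²)/(V₁V₂).
√(V₂²−V₁²) = √(3730²−1560²) = 3388.1 m/s.
tᵢ = 2·5.4·3388.1/(1560·3730) = 0.00629 s.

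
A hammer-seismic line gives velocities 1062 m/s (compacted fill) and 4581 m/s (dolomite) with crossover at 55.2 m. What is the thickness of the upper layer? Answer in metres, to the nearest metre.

h = (x_cross/2)·√((V₂−V₁)/(V₂+V₁)).
(V₂−V₁)/(V₂+V₁) = (4581−1062)/(4581+1062) = 0.6236; √ = 0.7897.
h = (55.2/2)·0.7897 = 21.80 m.

22 m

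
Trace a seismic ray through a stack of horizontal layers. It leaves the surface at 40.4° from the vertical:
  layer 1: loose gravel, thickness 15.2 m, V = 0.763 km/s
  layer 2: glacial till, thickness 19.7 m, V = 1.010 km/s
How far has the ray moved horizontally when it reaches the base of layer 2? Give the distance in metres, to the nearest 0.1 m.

45.8 m

Apply Snell's law at each interface; in layer i the horizontal offset is hᵢ·tan θᵢ.
Layer 1: θ = 40.40°; offset = 15.2·tan 40.40° = 12.936 m.
Layer 2: sin θ = 1.010·sin 40.4°/0.763 = 0.8579, θ = 59.09°; offset = 19.7·tan 59.09° = 32.897 m.
Summing the layer offsets gives 45.833 m.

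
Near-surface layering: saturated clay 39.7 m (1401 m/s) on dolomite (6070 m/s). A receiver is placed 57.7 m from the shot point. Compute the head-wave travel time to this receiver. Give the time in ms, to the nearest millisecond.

t = x/V₂ + 2h·√(V₂²−V₁²)/(V₁V₂).
√(V₂²−V₁²) = √(6070²−1401²) = 5906.1 m/s; delay term = 2·39.7·5906.1/(1401·6070) = 0.05514 s.
t = 57.7/6070 + 0.05514 = 0.06465 s.

65 ms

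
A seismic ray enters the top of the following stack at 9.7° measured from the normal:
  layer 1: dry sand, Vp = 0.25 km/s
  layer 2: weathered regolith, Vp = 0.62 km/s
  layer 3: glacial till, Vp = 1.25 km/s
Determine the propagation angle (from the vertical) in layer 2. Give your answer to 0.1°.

Ray parameter p = sin 9.7° / 0.25 = 6.7396e-01 s/km.
sin θ_2 = p·V_2 = 6.7396e-01 × 0.62 = 0.4179.
θ_2 = 24.70° from the vertical.

24.7°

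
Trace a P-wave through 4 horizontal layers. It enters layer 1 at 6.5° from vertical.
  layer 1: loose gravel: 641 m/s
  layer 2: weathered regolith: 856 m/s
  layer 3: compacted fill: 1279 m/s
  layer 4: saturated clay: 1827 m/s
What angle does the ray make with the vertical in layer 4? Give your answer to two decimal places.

Snell's law across each interface conserves sin θ / V, so sin θ_4 = V_4·sin θ₁/V₁.
sin θ_4 = 1827 × sin 6.5° / 641 = 0.3227.
θ_4 = 18.82° from the vertical.

18.82°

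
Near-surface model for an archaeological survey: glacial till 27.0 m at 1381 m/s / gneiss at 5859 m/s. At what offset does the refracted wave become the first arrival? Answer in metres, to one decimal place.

68.7 m

θ_c = arcsin(1381/5859) = 13.63°, so cos θ_c = 0.9718 and tᵢ = 2h cos θ_c/V₁ = 0.0380 s.
At crossover x/V₁ = x/V₂ + tᵢ ⇒ x = tᵢ/(1/V₁ − 1/V₂) = 0.03800/(7.2411e-04 − 1.7068e-04) = 68.66 m.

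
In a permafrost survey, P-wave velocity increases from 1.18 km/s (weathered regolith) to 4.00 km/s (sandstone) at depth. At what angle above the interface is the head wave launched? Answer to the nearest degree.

Critical incidence: sin θ_c = V₁/V₂ = 1.18/4.00 = 0.2950.
θ_c = arcsin 0.2950 = 17.16°.
Measured from the interface: 90° − 17.16° = 72.84°.

73°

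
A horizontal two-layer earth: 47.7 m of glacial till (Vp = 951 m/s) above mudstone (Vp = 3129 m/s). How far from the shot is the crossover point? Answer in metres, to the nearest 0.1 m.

130.6 m

θ_c = arcsin(951/3129) = 17.69°, so cos θ_c = 0.9527 and tᵢ = 2h cos θ_c/V₁ = 0.0956 s.
At crossover x/V₁ = x/V₂ + tᵢ ⇒ x = tᵢ/(1/V₁ − 1/V₂) = 0.09557/(1.0515e-03 − 3.1959e-04) = 130.57 m.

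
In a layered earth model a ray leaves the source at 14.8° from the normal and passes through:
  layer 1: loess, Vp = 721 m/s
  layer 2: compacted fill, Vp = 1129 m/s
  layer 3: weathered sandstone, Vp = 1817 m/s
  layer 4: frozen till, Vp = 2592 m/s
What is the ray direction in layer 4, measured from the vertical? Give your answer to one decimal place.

Ray parameter p = sin 14.8° / 721 = 3.5429e-04 s/m.
sin θ_4 = p·V_4 = 3.5429e-04 × 2592 = 0.9183.
θ_4 = 66.68° from the vertical.

66.7°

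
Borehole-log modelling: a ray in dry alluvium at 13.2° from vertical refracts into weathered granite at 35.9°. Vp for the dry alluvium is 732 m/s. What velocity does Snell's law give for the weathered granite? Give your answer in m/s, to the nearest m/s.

Snell's law: sin 13.2°/V₁ = sin 35.9°/V₂.
V₂ = V₁·sin 35.9°/sin 13.2° = 732 × 2.5679 = 1879.67 m/s.

1880 m/s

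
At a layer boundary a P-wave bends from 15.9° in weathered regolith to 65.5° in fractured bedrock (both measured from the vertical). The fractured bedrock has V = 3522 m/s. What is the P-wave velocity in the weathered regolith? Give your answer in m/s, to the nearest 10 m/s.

Snell's law: sin 15.9°/V₁ = sin 65.5°/V₂.
V₁ = V₂·sin 15.9°/sin 65.5° = 3522 × 0.3011 = 1060.36 m/s.

1060 m/s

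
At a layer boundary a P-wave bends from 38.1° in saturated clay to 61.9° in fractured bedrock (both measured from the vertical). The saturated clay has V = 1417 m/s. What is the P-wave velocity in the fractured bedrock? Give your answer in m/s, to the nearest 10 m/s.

2030 m/s

sin 38.1° = 0.6170; sin 61.9° = 0.8821.
V₂ = V₁·(sin θ₂/sin θ₁) = 1417·(0.8821/0.6170) = 2025.77 m/s.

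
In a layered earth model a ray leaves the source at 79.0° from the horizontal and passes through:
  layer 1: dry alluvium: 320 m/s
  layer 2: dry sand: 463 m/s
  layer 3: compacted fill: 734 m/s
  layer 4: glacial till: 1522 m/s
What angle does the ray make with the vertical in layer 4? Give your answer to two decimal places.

From the normal: θ₁ = 90° − 79.0° = 11.0°.
Snell's law across each interface conserves sin θ / V, so sin θ_4 = V_4·sin θ₁/V₁.
sin θ_4 = 1522 × sin 11.0° / 320 = 0.9075.
θ_4 = arcsin 0.9075 = 65.17°.

65.17°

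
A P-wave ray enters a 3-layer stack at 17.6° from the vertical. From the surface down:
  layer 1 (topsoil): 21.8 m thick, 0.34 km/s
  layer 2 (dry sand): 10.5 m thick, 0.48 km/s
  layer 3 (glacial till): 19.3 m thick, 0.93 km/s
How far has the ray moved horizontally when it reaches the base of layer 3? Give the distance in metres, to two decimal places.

p = sin θ₁/V₁ = sin 17.6°/0.34 = 8.8932e-01 s/km is conserved through the stack.
Layer 1: θ = 17.60°; offset = 21.8·tan 17.60° = 6.9154 m.
Layer 2: sin θ = p·0.48 = 0.4269 → θ = 25.27°; offset = 10.5·tan 25.27° = 4.9565 m.
Layer 3: sin θ = p·0.93 = 0.8271 → θ = 55.80°; offset = 19.3·tan 55.80° = 28.3980 m.
Summing the layer offsets gives 40.2698 m.

40.27 m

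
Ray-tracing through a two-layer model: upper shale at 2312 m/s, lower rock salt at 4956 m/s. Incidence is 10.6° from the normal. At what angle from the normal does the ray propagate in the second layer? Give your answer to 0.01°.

Snell's law: sin θ₂ = (V₂/V₁)·sin θ₁ = (4956/2312)·sin 10.6° = 0.3943.
θ₂ = sin⁻¹(0.3943) = 23.22° (from vertical).

23.22°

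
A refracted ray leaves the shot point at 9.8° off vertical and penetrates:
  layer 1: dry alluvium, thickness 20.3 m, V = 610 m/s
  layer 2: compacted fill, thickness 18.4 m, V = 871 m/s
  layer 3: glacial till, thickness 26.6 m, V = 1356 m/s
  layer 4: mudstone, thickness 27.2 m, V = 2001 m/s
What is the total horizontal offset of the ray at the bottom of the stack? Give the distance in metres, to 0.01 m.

Apply Snell's law at each interface; in layer i the horizontal offset is hᵢ·tan θᵢ.
Layer 1: θ = 9.80°; offset = 20.3·tan 9.80° = 3.5064 m.
Layer 2: sin θ = 871·sin 9.8°/610 = 0.2430, θ = 14.07°; offset = 18.4·tan 14.07° = 4.6101 m.
Layer 3: sin θ = 1356·sin 9.8°/610 = 0.3784, θ = 22.23°; offset = 26.6·tan 22.23° = 10.8729 m.
Layer 4: sin θ = 2001·sin 9.8°/610 = 0.5583, θ = 33.94°; offset = 27.2·tan 33.94° = 18.3061 m.
Summing the layer offsets gives 37.2955 m.

37.30 m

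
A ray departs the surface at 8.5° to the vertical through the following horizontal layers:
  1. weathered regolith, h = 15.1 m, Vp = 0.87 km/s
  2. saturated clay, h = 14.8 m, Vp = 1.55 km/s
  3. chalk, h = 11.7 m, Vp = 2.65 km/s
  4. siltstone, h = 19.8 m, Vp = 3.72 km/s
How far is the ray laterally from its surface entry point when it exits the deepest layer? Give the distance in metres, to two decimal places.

p = sin θ₁/V₁ = sin 8.5°/0.87 = 1.6990e-01 s/km is conserved through the stack.
Layer 1: θ = 8.50°; offset = 15.1·tan 8.50° = 2.2567 m.
Layer 2: sin θ = p·1.55 = 0.2633 → θ = 15.27°; offset = 14.8·tan 15.27° = 4.0400 m.
Layer 3: sin θ = p·2.65 = 0.4502 → θ = 26.76°; offset = 11.7·tan 26.76° = 5.8993 m.
Layer 4: sin θ = p·3.72 = 0.6320 → θ = 39.20°; offset = 19.8·tan 39.20° = 16.1478 m.
Total horizontal offset = 28.3438 m.

28.34 m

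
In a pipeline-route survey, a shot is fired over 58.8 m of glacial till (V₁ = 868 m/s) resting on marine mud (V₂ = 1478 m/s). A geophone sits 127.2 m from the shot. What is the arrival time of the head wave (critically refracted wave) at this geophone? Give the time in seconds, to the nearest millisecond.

θ_c = arcsin(V₁/V₂) = arcsin(868/1478) = 35.96°, cos θ_c = 0.8094.
Intercept time tᵢ = 2h cos θ_c / V₁ = 2·58.8·0.8094/868 = 0.10966 s.
t = x/V₂ + tᵢ = 127.2/1478 + 0.10966 = 0.19572 s.

0.196 s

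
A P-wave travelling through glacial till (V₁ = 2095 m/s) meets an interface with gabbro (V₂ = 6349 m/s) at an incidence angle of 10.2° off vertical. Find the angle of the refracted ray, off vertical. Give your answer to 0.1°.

sin θ₁/V₁ = sin θ₂/V₂ ⇒ sin θ₂ = 6349·sin 10.2°/2095 = 6349·0.1771/2095 = 0.5367.
θ₂ = arcsin 0.5367 = 32.46° from the normal.

32.5°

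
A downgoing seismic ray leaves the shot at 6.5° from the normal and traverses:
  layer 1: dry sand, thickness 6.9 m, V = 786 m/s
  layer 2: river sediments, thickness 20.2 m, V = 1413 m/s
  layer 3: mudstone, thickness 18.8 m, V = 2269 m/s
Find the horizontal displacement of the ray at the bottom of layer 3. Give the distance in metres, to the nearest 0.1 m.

Apply Snell's law at each interface; in layer i the horizontal offset is hᵢ·tan θᵢ.
Layer 1: θ = 6.50°; offset = 6.9·tan 6.50° = 0.786 m.
Layer 2: sin θ = 1413·sin 6.5°/786 = 0.2035, θ = 11.74°; offset = 20.2·tan 11.74° = 4.199 m.
Layer 3: sin θ = 2269·sin 6.5°/786 = 0.3268, θ = 19.07°; offset = 18.8·tan 19.07° = 6.501 m.
Summing the layer offsets gives 11.485 m.

11.5 m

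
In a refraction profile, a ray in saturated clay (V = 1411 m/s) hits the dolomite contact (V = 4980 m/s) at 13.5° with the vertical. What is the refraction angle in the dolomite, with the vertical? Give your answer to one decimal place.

sin θ₁/V₁ = sin θ₂/V₂ ⇒ sin θ₂ = 4980·sin 13.5°/1411 = 4980·0.2334/1411 = 0.8239.
θ₂ = sin⁻¹(0.8239) = 55.48° (from vertical).

55.5°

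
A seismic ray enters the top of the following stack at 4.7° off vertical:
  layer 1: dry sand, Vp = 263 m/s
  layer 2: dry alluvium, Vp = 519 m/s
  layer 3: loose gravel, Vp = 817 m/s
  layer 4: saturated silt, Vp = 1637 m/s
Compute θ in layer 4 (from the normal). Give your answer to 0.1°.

Ray parameter p = sin 4.7° / 263 = 3.1155e-04 s/m.
sin θ_4 = p·V_4 = 3.1155e-04 × 1637 = 0.5100.
θ_4 = arcsin 0.5100 = 30.66°.

30.7°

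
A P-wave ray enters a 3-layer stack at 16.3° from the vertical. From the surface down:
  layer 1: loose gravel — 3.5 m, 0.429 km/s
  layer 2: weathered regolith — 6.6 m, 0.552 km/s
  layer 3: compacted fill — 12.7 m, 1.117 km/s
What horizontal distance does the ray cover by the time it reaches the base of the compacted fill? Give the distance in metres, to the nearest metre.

17 m

Apply Snell's law at each interface; in layer i the horizontal offset is hᵢ·tan θᵢ.
Layer 1: θ = 16.30°; offset = 3.5·tan 16.30° = 1.023 m.
Layer 2: sin θ = 0.552·sin 16.3°/0.429 = 0.3611, θ = 21.17°; offset = 6.6·tan 21.17° = 2.556 m.
Layer 3: sin θ = 1.117·sin 16.3°/0.429 = 0.7308, θ = 46.95°; offset = 12.7·tan 46.95° = 13.596 m.
Σ offsets = 17.176 m.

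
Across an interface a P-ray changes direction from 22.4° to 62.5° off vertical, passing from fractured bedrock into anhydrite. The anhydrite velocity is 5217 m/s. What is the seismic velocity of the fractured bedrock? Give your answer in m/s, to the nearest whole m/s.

Snell's law: sin 22.4°/V₁ = sin 62.5°/V₂.
V₁ = V₂·sin 22.4°/sin 62.5° = 5217 × 0.4296 = 2241.29 m/s.

2241 m/s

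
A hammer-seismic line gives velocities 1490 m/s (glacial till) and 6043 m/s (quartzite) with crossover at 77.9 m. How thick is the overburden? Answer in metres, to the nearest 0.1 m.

30.3 m

x_cross = 2h·√((V₂+V₁)/(V₂−V₁)) → h = x_cross / (2·√((V₂+V₁)/(V₂−V₁))).
√((V₂+V₁)/(V₂−V₁)) = √((6043+1490)/(6043−1490)) = 1.2863.
h = 77.9 / (2·1.2863) = 30.28 m.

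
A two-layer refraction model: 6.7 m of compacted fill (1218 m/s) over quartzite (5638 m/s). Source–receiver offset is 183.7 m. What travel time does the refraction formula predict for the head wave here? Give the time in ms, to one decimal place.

θ_c = arcsin(V₁/V₂) = arcsin(1218/5638) = 12.48°, cos θ_c = 0.9764.
Intercept time tᵢ = 2h cos θ_c / V₁ = 2·6.7·0.9764/1218 = 0.01074 s.
t = x/V₂ + tᵢ = 183.7/5638 + 0.01074 = 0.04332 s.

43.3 ms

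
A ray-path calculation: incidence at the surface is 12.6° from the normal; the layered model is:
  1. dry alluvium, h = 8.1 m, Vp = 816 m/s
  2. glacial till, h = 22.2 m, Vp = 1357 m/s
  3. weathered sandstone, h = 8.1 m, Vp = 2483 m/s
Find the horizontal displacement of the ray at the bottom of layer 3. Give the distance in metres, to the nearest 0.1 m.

17.6 m

Ray parameter p = sin 12.6° / 816 m/s = 2.6733e-04 s/m.
Layer 1: θ = 12.60°; offset = 8.1·tan 12.60° = 1.811 m.
Layer 2: sin θ = p·1357 = 0.3628 → θ = 21.27°; offset = 22.2·tan 21.27° = 8.642 m.
Layer 3: sin θ = p·2483 = 0.6638 → θ = 41.59°; offset = 8.1·tan 41.59° = 7.189 m.
Total horizontal offset = 17.642 m.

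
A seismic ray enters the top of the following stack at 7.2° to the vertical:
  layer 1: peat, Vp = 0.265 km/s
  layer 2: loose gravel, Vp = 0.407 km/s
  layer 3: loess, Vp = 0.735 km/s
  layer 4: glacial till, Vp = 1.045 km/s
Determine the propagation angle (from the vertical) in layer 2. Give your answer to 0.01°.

11.10°

Ray parameter p = sin 7.2° / 0.265 = 4.7296e-01 s/km.
sin θ_2 = p·V_2 = 4.7296e-01 × 0.407 = 0.1925.
θ_2 = 11.10° from the vertical.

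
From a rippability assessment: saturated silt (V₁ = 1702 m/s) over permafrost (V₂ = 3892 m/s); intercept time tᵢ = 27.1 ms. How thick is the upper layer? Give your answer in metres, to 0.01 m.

25.64 m

θ_c = arcsin(1702/3892) = 25.93°; cos θ_c = 0.8993.
tᵢ = 2h cos θ_c/V₁ ⇒ h = tᵢ·V₁/(2 cos θ_c) = 0.0271·1702/(2·0.8993) = 25.64 m.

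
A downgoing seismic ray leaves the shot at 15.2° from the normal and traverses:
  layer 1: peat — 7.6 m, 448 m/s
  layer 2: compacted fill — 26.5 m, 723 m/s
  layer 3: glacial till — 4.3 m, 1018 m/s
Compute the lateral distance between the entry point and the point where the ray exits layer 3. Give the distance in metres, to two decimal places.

17.63 m

Apply Snell's law at each interface; in layer i the horizontal offset is hᵢ·tan θᵢ.
Layer 1: θ = 15.20°; offset = 7.6·tan 15.20° = 2.0649 m.
Layer 2: sin θ = 723·sin 15.2°/448 = 0.4231, θ = 25.03°; offset = 26.5·tan 25.03° = 12.3754 m.
Layer 3: sin θ = 1018·sin 15.2°/448 = 0.5958, θ = 36.57°; offset = 4.3·tan 36.57° = 3.1898 m.
Total horizontal offset = 17.6300 m.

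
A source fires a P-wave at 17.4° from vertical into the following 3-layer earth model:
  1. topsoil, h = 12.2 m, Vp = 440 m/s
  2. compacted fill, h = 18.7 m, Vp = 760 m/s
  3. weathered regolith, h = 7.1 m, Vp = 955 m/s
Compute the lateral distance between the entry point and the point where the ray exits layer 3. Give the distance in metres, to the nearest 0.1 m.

Apply Snell's law at each interface; in layer i the horizontal offset is hᵢ·tan θᵢ.
Layer 1: θ = 17.40°; offset = 12.2·tan 17.40° = 3.823 m.
Layer 2: sin θ = 760·sin 17.4°/440 = 0.5165, θ = 31.10°; offset = 18.7·tan 31.10° = 11.280 m.
Layer 3: sin θ = 955·sin 17.4°/440 = 0.6491, θ = 40.47°; offset = 7.1·tan 40.47° = 6.058 m.
Summing the layer offsets gives 21.161 m.

21.2 m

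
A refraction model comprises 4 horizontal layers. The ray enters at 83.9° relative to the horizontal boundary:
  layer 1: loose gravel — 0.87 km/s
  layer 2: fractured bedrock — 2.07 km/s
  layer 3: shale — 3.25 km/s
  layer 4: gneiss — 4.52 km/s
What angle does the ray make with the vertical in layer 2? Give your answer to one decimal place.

14.6°

From the normal: θ₁ = 90° − 83.9° = 6.1°.
Snell's law across each interface conserves sin θ / V, so sin θ_2 = V_2·sin θ₁/V₁.
sin θ_2 = 2.07 × sin 6.1° / 0.87 = 0.2528.
θ_2 = 14.65° from the vertical.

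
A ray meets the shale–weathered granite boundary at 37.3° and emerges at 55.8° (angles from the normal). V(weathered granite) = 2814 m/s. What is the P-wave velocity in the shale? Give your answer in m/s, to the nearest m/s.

sin 37.3° = 0.6060; sin 55.8° = 0.8271.
V₁ = V₂·(sin θ₁/sin θ₂) = 2814·(0.6060/0.8271) = 2061.77 m/s.

2062 m/s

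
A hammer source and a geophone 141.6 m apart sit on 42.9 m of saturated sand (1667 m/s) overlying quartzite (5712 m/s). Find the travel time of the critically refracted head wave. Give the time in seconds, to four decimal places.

0.0740 s

t = x/V₂ + 2h·√(V₂²−V₁²)/(V₁V₂).
√(V₂²−V₁²) = √(5712²−1667²) = 5463.3 m/s; delay term = 2·42.9·5463.3/(1667·5712) = 0.04923 s.
t = 141.6/5712 + 0.04923 = 0.07402 s.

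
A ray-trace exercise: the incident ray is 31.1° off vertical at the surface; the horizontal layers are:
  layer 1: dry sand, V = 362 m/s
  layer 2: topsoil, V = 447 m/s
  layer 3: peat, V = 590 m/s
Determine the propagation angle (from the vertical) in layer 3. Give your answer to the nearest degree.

Ray parameter p = sin 31.1° / 362 = 1.4269e-03 s/m.
sin θ_3 = p·V_3 = 1.4269e-03 × 590 = 0.8419.
θ_3 = arcsin 0.8419 = 57.34°.

57°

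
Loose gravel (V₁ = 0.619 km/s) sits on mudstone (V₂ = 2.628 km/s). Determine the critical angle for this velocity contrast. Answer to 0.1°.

13.6°

Critical incidence: sin θ_c = V₁/V₂ = 0.619/2.628 = 0.2355.
θ_c = arcsin 0.2355 = 13.62°.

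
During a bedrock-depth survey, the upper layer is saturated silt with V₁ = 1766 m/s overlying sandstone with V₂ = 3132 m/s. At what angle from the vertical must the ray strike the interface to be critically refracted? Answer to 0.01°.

34.32°

Critical incidence: sin θ_c = V₁/V₂ = 1766/3132 = 0.5639.
θ_c = arcsin 0.5639 = 34.32°.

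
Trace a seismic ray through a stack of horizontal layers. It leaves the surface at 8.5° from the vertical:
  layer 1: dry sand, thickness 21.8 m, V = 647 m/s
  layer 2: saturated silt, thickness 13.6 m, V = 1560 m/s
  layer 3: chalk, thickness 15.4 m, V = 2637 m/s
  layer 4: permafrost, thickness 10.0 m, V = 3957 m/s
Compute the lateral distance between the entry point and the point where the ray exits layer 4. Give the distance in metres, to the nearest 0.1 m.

Apply Snell's law at each interface; in layer i the horizontal offset is hᵢ·tan θᵢ.
Layer 1: θ = 8.50°; offset = 21.8·tan 8.50° = 3.258 m.
Layer 2: sin θ = 1560·sin 8.5°/647 = 0.3564, θ = 20.88°; offset = 13.6·tan 20.88° = 5.187 m.
Layer 3: sin θ = 2637·sin 8.5°/647 = 0.6024, θ = 37.04°; offset = 15.4·tan 37.04° = 11.623 m.
Layer 4: sin θ = 3957·sin 8.5°/647 = 0.9040, θ = 64.69°; offset = 10.0·tan 64.69° = 21.143 m.
Σ offsets = 41.212 m.

41.2 m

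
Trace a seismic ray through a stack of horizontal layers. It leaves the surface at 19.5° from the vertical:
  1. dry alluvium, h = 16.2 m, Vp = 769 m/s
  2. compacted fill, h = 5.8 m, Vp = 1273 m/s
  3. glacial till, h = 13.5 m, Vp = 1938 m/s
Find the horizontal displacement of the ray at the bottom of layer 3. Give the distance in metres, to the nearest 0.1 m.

Apply Snell's law at each interface; in layer i the horizontal offset is hᵢ·tan θᵢ.
Layer 1: θ = 19.50°; offset = 16.2·tan 19.50° = 5.737 m.
Layer 2: sin θ = 1273·sin 19.5°/769 = 0.5526, θ = 33.54°; offset = 5.8·tan 33.54° = 3.845 m.
Layer 3: sin θ = 1938·sin 19.5°/769 = 0.8412, θ = 57.27°; offset = 13.5·tan 57.27° = 21.006 m.
Total horizontal offset = 30.588 m.

30.6 m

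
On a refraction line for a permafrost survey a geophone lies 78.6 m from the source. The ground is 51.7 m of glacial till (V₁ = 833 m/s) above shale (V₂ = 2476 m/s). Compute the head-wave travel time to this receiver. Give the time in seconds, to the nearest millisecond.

t = x/V₂ + 2h·√(V₂²−V₁²)/(V₁V₂).
√(V₂²−V₁²) = √(2476²−833²) = 2331.7 m/s; delay term = 2·51.7·2331.7/(833·2476) = 0.11689 s.
t = 78.6/2476 + 0.11689 = 0.14864 s.

0.149 s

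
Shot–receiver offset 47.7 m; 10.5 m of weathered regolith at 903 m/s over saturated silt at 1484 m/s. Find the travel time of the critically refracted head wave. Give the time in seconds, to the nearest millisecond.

0.051 s

t = x/V₂ + 2h·√(V₂²−V₁²)/(V₁V₂).
√(V₂²−V₁²) = √(1484²−903²) = 1177.6 m/s; delay term = 2·10.5·1177.6/(903·1484) = 0.01845 s.
t = 47.7/1484 + 0.01845 = 0.05060 s.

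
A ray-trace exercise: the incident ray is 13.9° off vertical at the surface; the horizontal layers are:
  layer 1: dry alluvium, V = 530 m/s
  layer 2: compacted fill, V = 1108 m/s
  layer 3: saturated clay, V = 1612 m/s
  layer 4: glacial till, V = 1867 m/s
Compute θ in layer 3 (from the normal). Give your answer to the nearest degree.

47°

Ray parameter p = sin 13.9° / 530 = 4.5326e-04 s/m.
sin θ_3 = p·V_3 = 4.5326e-04 × 1612 = 0.7307.
θ_3 = arcsin 0.7307 = 46.94°.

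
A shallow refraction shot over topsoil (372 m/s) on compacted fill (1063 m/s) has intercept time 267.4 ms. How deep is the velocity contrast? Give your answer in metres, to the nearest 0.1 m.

53.1 m

θ_c = arcsin(372/1063) = 20.48°; cos θ_c = 0.9368.
tᵢ = 2h cos θ_c/V₁ ⇒ h = tᵢ·V₁/(2 cos θ_c) = 0.2674·372/(2·0.9368) = 53.09 m.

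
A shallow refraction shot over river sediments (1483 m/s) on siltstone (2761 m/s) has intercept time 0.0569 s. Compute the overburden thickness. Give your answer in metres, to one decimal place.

50.0 m

θ_c = arcsin(1483/2761) = 32.49°; cos θ_c = 0.8435.
tᵢ = 2h cos θ_c/V₁ ⇒ h = tᵢ·V₁/(2 cos θ_c) = 0.0569·1483/(2·0.8435) = 50.02 m.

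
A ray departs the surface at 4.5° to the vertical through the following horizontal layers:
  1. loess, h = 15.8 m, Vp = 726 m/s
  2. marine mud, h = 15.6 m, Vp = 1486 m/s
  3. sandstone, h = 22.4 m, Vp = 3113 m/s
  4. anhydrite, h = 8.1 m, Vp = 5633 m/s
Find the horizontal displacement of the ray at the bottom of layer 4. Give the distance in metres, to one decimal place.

Apply Snell's law at each interface; in layer i the horizontal offset is hᵢ·tan θᵢ.
Layer 1: θ = 4.50°; offset = 15.8·tan 4.50° = 1.243 m.
Layer 2: sin θ = 1486·sin 4.5°/726 = 0.1606, θ = 9.24°; offset = 15.6·tan 9.24° = 2.538 m.
Layer 3: sin θ = 3113·sin 4.5°/726 = 0.3364, θ = 19.66°; offset = 22.4·tan 19.66° = 8.002 m.
Layer 4: sin θ = 5633·sin 4.5°/726 = 0.6088, θ = 37.50°; offset = 8.1·tan 37.50° = 6.215 m.
Summing the layer offsets gives 17.999 m.

18.0 m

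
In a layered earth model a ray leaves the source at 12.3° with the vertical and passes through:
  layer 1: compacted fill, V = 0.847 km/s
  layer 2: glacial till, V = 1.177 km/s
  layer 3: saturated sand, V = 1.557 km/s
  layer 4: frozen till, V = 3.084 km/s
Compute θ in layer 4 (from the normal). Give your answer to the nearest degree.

51°

Ray parameter p = sin 12.3° / 0.847 = 2.5151e-01 s/km.
sin θ_4 = p·V_4 = 2.5151e-01 × 3.084 = 0.7757.
θ_4 = arcsin 0.7757 = 50.87°.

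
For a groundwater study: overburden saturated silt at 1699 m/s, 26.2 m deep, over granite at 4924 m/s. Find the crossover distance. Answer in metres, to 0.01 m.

75.09 m

θ_c = arcsin(1699/4924) = 20.18°, so cos θ_c = 0.9386 and tᵢ = 2h cos θ_c/V₁ = 0.0289 s.
At crossover x/V₁ = x/V₂ + tᵢ ⇒ x = tᵢ/(1/V₁ − 1/V₂) = 0.02895/(5.8858e-04 − 2.0309e-04) = 75.09 m.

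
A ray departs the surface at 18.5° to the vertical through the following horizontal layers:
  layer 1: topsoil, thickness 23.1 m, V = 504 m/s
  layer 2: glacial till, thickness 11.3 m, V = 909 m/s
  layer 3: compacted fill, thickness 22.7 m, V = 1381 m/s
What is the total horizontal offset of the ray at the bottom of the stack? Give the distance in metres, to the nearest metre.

p = sin θ₁/V₁ = sin 18.5°/504 = 6.2957e-04 s/m is conserved through the stack.
Layer 1: θ = 18.50°; offset = 23.1·tan 18.50° = 7.729 m.
Layer 2: sin θ = p·909 = 0.5723 → θ = 34.91°; offset = 11.3·tan 34.91° = 7.886 m.
Layer 3: sin θ = p·1381 = 0.8694 → θ = 60.39°; offset = 22.7·tan 60.39° = 39.949 m.
Total horizontal offset = 55.564 m.

56 m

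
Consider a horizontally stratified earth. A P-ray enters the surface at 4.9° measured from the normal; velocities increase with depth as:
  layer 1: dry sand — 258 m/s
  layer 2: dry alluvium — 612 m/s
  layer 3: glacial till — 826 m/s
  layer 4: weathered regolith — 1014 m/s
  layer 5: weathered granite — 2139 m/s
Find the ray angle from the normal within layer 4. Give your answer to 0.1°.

Ray parameter p = sin 4.9° / 258 = 3.3107e-04 s/m.
sin θ_4 = p·V_4 = 3.3107e-04 × 1014 = 0.3357.
θ_4 = 19.62° from the vertical.

19.6°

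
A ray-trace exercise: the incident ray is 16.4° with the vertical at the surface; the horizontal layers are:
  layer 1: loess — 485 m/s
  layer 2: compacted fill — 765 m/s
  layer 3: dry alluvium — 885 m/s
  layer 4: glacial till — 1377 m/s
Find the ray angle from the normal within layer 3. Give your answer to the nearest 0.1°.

Snell's law across each interface conserves sin θ / V, so sin θ_3 = V_3·sin θ₁/V₁.
sin θ_3 = 885 × sin 16.4° / 485 = 0.5152.
θ_3 = 31.01° from the vertical.

31.0°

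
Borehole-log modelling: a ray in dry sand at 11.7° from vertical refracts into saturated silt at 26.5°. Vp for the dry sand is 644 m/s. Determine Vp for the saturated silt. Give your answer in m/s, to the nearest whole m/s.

Snell's law: sin 11.7°/V₁ = sin 26.5°/V₂.
V₂ = V₁·sin 26.5°/sin 11.7° = 644 × 2.2003 = 1417.01 m/s.

1417 m/s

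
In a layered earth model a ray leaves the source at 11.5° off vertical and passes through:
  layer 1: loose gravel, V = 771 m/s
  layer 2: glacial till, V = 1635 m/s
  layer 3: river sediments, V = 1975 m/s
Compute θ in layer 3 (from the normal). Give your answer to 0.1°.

Ray parameter p = sin 11.5° / 771 = 2.5858e-04 s/m.
sin θ_3 = p·V_3 = 2.5858e-04 × 1975 = 0.5107.
θ_3 = arcsin 0.5107 = 30.71°.

30.7°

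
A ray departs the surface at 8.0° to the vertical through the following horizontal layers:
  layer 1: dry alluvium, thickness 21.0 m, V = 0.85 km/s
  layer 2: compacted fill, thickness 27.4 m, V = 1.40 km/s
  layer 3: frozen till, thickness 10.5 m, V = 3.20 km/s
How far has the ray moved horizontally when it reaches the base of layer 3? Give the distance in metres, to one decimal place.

Apply Snell's law at each interface; in layer i the horizontal offset is hᵢ·tan θᵢ.
Layer 1: θ = 8.00°; offset = 21.0·tan 8.00° = 2.951 m.
Layer 2: sin θ = 1.40·sin 8.0°/0.85 = 0.2292, θ = 13.25°; offset = 27.4·tan 13.25° = 6.453 m.
Layer 3: sin θ = 3.20·sin 8.0°/0.85 = 0.5239, θ = 31.60°; offset = 10.5·tan 31.60° = 6.459 m.
Σ offsets = 15.863 m.

15.9 m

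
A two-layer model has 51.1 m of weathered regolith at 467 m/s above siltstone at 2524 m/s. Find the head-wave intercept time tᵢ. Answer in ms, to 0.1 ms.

θ_c = arcsin(V₁/V₂) = arcsin(467/2524) = 10.66°; cos θ_c = 0.9827.
tᵢ = 2h·cos θ_c / V₁ = 2·51.1·0.9827 / 467 = 0.21507 s.

215.1 ms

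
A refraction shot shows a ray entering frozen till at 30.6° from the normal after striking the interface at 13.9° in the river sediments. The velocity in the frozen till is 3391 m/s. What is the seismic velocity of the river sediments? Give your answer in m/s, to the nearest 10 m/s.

1600 m/s

Snell's law: sin 13.9°/V₁ = sin 30.6°/V₂.
V₁ = V₂·sin 13.9°/sin 30.6° = 3391 × 0.4719 = 1600.29 m/s.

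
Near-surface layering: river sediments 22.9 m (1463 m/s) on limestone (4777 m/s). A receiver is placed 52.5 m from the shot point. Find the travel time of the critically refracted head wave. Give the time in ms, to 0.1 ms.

θ_c = arcsin(V₁/V₂) = arcsin(1463/4777) = 17.83°, cos θ_c = 0.9519.
Intercept time tᵢ = 2h cos θ_c / V₁ = 2·22.9·0.9519/1463 = 0.02980 s.
t = x/V₂ + tᵢ = 52.5/4777 + 0.02980 = 0.04079 s.

40.8 ms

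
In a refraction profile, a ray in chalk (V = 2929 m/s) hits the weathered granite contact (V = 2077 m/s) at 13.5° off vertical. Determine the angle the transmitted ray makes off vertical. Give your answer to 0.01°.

sin θ₁/V₁ = sin θ₂/V₂ ⇒ sin θ₂ = 2077·sin 13.5°/2929 = 2077·0.2334/2929 = 0.1655.
θ₂ = arcsin 0.1655 = 9.53° from the normal.

9.53°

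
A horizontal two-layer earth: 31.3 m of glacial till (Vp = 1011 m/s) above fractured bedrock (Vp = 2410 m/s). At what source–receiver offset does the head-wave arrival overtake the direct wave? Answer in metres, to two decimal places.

97.89 m

x_cross = 2h·√((V₂+V₁)/(V₂−V₁)).
(V₂+V₁)/(V₂−V₁) = (2410+1011)/(2410−1011) = 2.4453; √ = 1.5638.
x_cross = 2·31.3·1.5638 = 97.89 m.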